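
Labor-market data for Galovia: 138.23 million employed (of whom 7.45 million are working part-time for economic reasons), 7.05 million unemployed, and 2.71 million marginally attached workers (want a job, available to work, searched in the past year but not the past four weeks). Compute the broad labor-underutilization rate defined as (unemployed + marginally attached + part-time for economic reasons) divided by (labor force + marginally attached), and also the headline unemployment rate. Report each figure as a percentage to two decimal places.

Broad underutilization rate ≈ 11.63%; headline unemployment rate ≈ 4.85%.

Labor force = 138.23 + 7.05 = 145.28 million.
Numerator = 7.05 + 2.71 + 7.45 = 17.21 million.
Denominator = 145.28 + 2.71 = 147.99 million.
Broad rate = 17.21 / 147.99 = 11.63%.
Headline unemployment rate = 7.05 / 145.28 = 4.85%.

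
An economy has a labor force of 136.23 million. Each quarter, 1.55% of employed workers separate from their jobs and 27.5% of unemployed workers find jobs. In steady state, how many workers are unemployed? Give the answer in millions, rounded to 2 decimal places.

Steady-state unemployment rate u* = s/(s+f) = 1.55/(1.55+27.5) = 0.053356.
Unemployed = u* × labor force = 0.053356 × 136.23 ≈ 7.27 million.

About 7.27 million are unemployed in steady state.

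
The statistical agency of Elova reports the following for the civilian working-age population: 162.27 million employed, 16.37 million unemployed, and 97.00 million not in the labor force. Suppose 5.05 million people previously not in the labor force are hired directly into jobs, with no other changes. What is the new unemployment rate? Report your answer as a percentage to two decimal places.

Initially, labor force = 162.27 + 16.37 = 178.64 million, so u = 16.37/178.64 = 9.16%.
After the change, employed and labor force both rise by 5.05; unemployed unchanged → E = 167.32, U = 16.37, labor force = 183.69 million.
New unemployment rate = 16.37 / 183.69 = 8.91%.

New unemployment rate ≈ 8.91%.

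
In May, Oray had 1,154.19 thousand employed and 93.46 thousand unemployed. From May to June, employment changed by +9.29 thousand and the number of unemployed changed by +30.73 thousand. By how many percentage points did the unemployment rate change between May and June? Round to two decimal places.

May: labor force = 1,154.19 + 93.46 = 1,247.65; u = 93.46/1,247.65 = 7.49%.
June: labor force = 1,163.48 + 124.19 = 1,287.67; u = 124.19/1,287.67 = 9.64%.
Change = 9.64% − 7.49% = +2.15 pp.

The unemployment rate changed by +2.15 percentage points.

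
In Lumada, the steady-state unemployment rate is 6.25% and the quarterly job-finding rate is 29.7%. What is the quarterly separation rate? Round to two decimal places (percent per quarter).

Separation rate ≈ 1.98% per quarter.

From u* = s/(s+f): s = u·f/(1−u).
s = 0.0625 × 29.7 / (1 − 0.0625) = 1.8562 / 0.9375 ≈ 1.98% per quarter.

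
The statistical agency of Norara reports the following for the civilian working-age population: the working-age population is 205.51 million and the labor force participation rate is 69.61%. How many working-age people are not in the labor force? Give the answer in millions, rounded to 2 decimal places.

About 62.45 million are not in the labor force.

Share not in the labor force = 1 − 0.6961 = 0.3039.
Not in labor force = 0.3039 × 205.51 ≈ 62.45 million.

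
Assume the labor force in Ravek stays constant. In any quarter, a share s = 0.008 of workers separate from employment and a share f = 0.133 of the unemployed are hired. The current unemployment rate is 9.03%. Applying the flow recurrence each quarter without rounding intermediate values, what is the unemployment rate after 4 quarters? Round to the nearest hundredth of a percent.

Unemployment rate after four quarters ≈ 7.50%.

With a fixed labor force, u_{t+1} = u_t + s·(1−u_t) − f·u_t = u_t·(1−s−f) + s.
Here 1−s−f = 0.859 and s = 0.008.
u_1 = 0.090300 × 0.859 + 0.008 = 0.085568.
u_2 = 0.085568 × 0.859 + 0.008 = 0.081503.
u_3 = 0.081503 × 0.859 + 0.008 = 0.078011.
u_4 = 0.078011 × 0.859 + 0.008 = 0.075011.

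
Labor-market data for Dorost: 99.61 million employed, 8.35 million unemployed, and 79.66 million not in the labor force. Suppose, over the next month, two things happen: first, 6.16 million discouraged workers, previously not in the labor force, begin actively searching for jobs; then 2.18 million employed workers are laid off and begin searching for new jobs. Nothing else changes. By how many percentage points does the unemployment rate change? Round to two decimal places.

Initially, labor force = 99.61 + 8.35 = 107.96 million, so u = 8.35/107.96 = 7.73%.
After the first change, unemployed and labor force both rise by 6.16 → E = 99.61, U = 14.51, labor force = 114.12 million.
After the second change, employed falls and unemployed rises by 2.18; labor force unchanged → E = 97.43, U = 16.69, labor force = 114.12 million.
New unemployment rate = 16.69 / 114.12 = 14.62%.
Change = 14.62% − 7.73% = +6.89 percentage points.

The unemployment rate changes by +6.89 percentage points.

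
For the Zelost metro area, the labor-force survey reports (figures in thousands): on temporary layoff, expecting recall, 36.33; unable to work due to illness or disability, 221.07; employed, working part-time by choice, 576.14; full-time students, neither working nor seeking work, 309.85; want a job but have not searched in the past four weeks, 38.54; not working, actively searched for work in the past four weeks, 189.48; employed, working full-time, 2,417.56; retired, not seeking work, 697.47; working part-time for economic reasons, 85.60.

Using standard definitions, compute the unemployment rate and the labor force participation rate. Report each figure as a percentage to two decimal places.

Employed = 576.14 + 2,417.56 + 85.60 = 3,079.30 thousand (anyone who worked, including part-time for economic reasons, counts as employed).
Unemployed = 36.33 + 189.48 = 225.81 thousand (jobless and actively searching, or on temporary layoff).
Labor force = 3,079.30 + 225.81 = 3,305.11 thousand.
Not in labor force = 221.07 + 309.85 + 38.54 + 697.47 = 1,266.93 thousand (those not working and not actively searching are outside the labor force — including those who want a job but have given up searching).
Civilian working-age population = 3,305.11 + 1,266.93 = 4,572.04 thousand.
Unemployment rate = 225.81 / 3,305.11 = 6.83%.
Labor force participation rate = 3,305.11 / 4,572.04 = 72.29%.

Unemployment rate ≈ 6.83%; labor force participation rate ≈ 72.29%.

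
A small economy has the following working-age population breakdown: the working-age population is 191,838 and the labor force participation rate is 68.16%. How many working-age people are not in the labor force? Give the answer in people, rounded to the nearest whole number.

About 61,081 are not in the labor force.

Share not in the labor force = 1 − 0.6816 = 0.3184.
Not in labor force = 0.3184 × 191,838 ≈ 61,081.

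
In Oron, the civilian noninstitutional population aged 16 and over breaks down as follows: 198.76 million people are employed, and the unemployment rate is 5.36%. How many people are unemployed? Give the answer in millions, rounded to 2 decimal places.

Let U be the number unemployed. The labor force is E + U, and U/(E+U) = 0.0536.
So U = 0.0536 × 198.76 / (1 − 0.0536) = 10.6535 / 0.9464 ≈ 11.26 million.

About 11.26 million are unemployed.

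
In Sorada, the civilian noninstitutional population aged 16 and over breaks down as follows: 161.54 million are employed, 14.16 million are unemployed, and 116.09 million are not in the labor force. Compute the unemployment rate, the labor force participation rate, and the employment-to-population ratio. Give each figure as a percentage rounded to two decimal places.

Unemployment rate ≈ 8.06%; labor force participation rate ≈ 60.21%; employment-population ratio ≈ 55.36%.

Labor force = employed + unemployed = 161.54 + 14.16 = 175.70 million.
Working-age population = 175.70 + 116.09 = 291.79 million.
Unemployment rate = 14.16 / 175.70 = 8.06%.
Labor force participation rate = 175.70 / 291.79 = 60.21%.
Employment-population ratio = 161.54 / 291.79 = 55.36%.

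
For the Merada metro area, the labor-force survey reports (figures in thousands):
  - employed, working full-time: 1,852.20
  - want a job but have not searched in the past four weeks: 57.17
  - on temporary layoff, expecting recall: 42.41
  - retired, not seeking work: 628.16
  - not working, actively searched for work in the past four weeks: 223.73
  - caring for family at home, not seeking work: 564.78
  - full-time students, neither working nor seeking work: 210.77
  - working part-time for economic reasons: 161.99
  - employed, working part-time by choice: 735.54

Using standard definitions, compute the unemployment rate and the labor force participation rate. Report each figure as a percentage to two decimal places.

Unemployment rate ≈ 8.82%; labor force participation rate ≈ 67.37%.

Employed = 1,852.20 + 161.99 + 735.54 = 2,749.73 thousand (anyone who worked, including part-time for economic reasons, counts as employed).
Unemployed = 42.41 + 223.73 = 266.14 thousand (jobless and actively searching, or on temporary layoff).
Labor force = 2,749.73 + 266.14 = 3,015.87 thousand.
Not in labor force = 57.17 + 628.16 + 564.78 + 210.77 = 1,460.88 thousand (those not working and not actively searching are outside the labor force — including those who want a job but have given up searching).
Civilian working-age population = 3,015.87 + 1,460.88 = 4,476.75 thousand.
Unemployment rate = 266.14 / 3,015.87 = 8.82%.
Labor force participation rate = 3,015.87 / 4,476.75 = 67.37%.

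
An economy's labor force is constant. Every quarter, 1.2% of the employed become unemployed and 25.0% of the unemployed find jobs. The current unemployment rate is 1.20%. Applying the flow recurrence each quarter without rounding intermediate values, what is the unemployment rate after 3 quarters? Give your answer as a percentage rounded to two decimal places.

Unemployment rate after three quarters ≈ 3.22%.

With a fixed labor force, u_{t+1} = u_t + s·(1−u_t) − f·u_t = u_t·(1−s−f) + s.
Here 1−s−f = 0.738 and s = 0.012.
u_1 = 0.012000 × 0.738 + 0.012 = 0.020856.
u_2 = 0.020856 × 0.738 + 0.012 = 0.027392.
u_3 = 0.027392 × 0.738 + 0.012 = 0.032215.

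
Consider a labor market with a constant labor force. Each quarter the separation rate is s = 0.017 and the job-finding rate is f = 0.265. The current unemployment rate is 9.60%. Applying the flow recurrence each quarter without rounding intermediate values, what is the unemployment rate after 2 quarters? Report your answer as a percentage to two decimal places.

With a fixed labor force, u_{t+1} = u_t + s·(1−u_t) − f·u_t = u_t·(1−s−f) + s.
Here 1−s−f = 0.718 and s = 0.017.
u_1 = 0.096000 × 0.718 + 0.017 = 0.085928.
u_2 = 0.085928 × 0.718 + 0.017 = 0.078696.

Unemployment rate after two quarters ≈ 7.87%.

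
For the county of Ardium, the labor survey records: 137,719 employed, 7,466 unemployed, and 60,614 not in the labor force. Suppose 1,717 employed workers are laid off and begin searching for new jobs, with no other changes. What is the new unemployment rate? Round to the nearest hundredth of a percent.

Initially, labor force = 137,719 + 7,466 = 145,185, so u = 7,466/145,185 = 5.14%.
After the change, employed falls and unemployed rises by 1,717; labor force unchanged → E = 136,002, U = 9,183, labor force = 145,185.
New unemployment rate = 9,183 / 145,185 = 6.33%.

New unemployment rate ≈ 6.33%.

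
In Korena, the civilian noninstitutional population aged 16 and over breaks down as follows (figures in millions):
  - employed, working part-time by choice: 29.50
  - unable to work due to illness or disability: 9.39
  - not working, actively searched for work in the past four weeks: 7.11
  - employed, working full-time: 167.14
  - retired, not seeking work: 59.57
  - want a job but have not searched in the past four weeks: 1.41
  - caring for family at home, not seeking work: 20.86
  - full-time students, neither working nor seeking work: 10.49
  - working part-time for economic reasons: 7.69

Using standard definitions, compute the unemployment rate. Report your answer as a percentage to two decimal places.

Unemployment rate ≈ 3.36%.

Employed = 29.50 + 167.14 + 7.69 = 204.33 million (anyone who worked, including part-time for economic reasons, counts as employed).
Unemployed = 7.11 million.
Labor force = 204.33 + 7.11 = 211.44 million.
Unemployment rate = 7.11 / 211.44 = 3.36%.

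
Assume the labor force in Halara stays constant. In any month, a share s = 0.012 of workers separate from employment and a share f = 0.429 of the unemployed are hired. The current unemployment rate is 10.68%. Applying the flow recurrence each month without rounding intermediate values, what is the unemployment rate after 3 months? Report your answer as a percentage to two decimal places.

Unemployment rate after three months ≈ 4.11%.

With a fixed labor force, u_{t+1} = u_t + s·(1−u_t) − f·u_t = u_t·(1−s−f) + s.
Here 1−s−f = 0.559 and s = 0.012.
u_1 = 0.106800 × 0.559 + 0.012 = 0.071701.
u_2 = 0.071701 × 0.559 + 0.012 = 0.052081.
u_3 = 0.052081 × 0.559 + 0.012 = 0.041113.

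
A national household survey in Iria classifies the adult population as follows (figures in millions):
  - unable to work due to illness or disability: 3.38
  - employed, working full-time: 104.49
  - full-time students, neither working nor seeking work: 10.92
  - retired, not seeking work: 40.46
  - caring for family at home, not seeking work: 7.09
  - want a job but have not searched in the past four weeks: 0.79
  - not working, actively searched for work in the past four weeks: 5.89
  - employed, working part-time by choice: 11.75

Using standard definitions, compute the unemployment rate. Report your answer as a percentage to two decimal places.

Unemployment rate ≈ 4.82%.

Employed = 104.49 + 11.75 = 116.24 million.
Unemployed = 5.89 million.
Labor force = 116.24 + 5.89 = 122.13 million.
Unemployment rate = 5.89 / 122.13 = 4.82%.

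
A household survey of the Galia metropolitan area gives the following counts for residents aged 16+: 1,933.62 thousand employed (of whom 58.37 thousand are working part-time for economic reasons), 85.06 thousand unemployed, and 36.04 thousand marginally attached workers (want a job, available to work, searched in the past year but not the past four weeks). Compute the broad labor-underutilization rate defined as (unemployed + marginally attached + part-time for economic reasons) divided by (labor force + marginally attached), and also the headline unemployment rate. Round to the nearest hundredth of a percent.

Broad underutilization rate ≈ 8.73%; headline unemployment rate ≈ 4.21%.

Labor force = 1,933.62 + 85.06 = 2,018.68 thousand.
Numerator = 85.06 + 36.04 + 58.37 = 179.47 thousand.
Denominator = 2,018.68 + 36.04 = 2,054.72 thousand.
Broad rate = 179.47 / 2,054.72 = 8.73%.
Headline unemployment rate = 85.06 / 2,018.68 = 4.21%.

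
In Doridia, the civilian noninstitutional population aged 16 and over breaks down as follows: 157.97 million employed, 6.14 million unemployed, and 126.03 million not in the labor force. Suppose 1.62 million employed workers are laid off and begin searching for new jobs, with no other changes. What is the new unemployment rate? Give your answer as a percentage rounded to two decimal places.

New unemployment rate ≈ 4.73%.

Initially, labor force = 157.97 + 6.14 = 164.11 million, so u = 6.14/164.11 = 3.74%.
After the change, employed falls and unemployed rises by 1.62; labor force unchanged → E = 156.35, U = 7.76, labor force = 164.11 million.
New unemployment rate = 7.76 / 164.11 = 4.73%.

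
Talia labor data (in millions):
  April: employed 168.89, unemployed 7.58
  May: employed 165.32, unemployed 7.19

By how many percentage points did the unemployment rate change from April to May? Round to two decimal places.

The unemployment rate changed by −0.13 percentage points.

April: labor force = 168.89 + 7.58 = 176.47; u = 7.58/176.47 = 4.30%.
May: labor force = 165.32 + 7.19 = 172.51; u = 7.19/172.51 = 4.17%.
Change = 4.17% − 4.30% = −0.13 pp.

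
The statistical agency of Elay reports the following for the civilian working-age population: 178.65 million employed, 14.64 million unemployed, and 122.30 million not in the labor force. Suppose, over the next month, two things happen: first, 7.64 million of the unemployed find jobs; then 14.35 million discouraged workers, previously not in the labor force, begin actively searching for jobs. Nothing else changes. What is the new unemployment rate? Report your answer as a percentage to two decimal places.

Initially, labor force = 178.65 + 14.64 = 193.29 million, so u = 14.64/193.29 = 7.57%.
After the first change, unemployed falls and employed rises by 7.64; labor force unchanged → E = 186.29, U = 7.00, labor force = 193.29 million.
After the second change, unemployed and labor force both rise by 14.35 → E = 186.29, U = 21.35, labor force = 207.64 million.
New unemployment rate = 21.35 / 207.64 = 10.28%.

New unemployment rate ≈ 10.28%.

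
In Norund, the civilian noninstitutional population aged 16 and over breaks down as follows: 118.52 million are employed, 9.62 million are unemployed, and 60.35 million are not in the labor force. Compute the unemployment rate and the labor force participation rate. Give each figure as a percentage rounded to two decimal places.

Labor force = employed + unemployed = 118.52 + 9.62 = 128.14 million.
Working-age population = 128.14 + 60.35 = 188.49 million.
Unemployment rate = 9.62 / 128.14 = 7.51%.
Labor force participation rate = 128.14 / 188.49 = 67.98%.

Unemployment rate ≈ 7.51%; labor force participation rate ≈ 67.98%.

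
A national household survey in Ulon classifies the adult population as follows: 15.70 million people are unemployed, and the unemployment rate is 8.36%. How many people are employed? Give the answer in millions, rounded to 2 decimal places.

About 172.10 million are employed.

Labor force = U / u = 15.70 / 0.0836 ≈ 187.80 million.
Employed = labor force − unemployed = 187.80 − 15.70 = 172.10 million.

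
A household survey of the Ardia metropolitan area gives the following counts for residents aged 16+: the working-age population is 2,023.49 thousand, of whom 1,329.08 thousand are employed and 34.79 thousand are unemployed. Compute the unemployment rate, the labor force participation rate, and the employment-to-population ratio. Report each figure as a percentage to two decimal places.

Unemployment rate ≈ 2.55%; labor force participation rate ≈ 67.40%; employment-population ratio ≈ 65.68%.

Labor force = employed + unemployed = 1,329.08 + 34.79 = 1,363.87 thousand.
Unemployment rate = 34.79 / 1,363.87 = 2.55%.
Labor force participation rate = 1,363.87 / 2,023.49 = 67.40%.
Employment-population ratio = 1,329.08 / 2,023.49 = 65.68%.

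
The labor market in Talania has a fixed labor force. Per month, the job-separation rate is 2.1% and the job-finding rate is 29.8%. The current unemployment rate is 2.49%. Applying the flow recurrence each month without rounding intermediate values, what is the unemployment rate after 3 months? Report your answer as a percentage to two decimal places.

Unemployment rate after three months ≈ 5.29%.

With a fixed labor force, u_{t+1} = u_t + s·(1−u_t) − f·u_t = u_t·(1−s−f) + s.
Here 1−s−f = 0.681 and s = 0.021.
u_1 = 0.024900 × 0.681 + 0.021 = 0.037957.
u_2 = 0.037957 × 0.681 + 0.021 = 0.046849.
u_3 = 0.046849 × 0.681 + 0.021 = 0.052904.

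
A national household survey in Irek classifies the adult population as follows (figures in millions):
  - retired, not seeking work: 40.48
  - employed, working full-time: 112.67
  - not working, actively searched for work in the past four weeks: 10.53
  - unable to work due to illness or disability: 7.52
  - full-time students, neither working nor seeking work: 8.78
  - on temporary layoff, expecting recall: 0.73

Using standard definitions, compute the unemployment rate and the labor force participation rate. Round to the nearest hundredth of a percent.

Unemployment rate ≈ 9.09%; labor force participation rate ≈ 68.58%.

Employed = 112.67 million.
Unemployed = 10.53 + 0.73 = 11.26 million (jobless and actively searching, or on temporary layoff).
Labor force = 112.67 + 11.26 = 123.93 million.
Not in labor force = 40.48 + 7.52 + 8.78 = 56.78 million (those not working and not actively searching are outside the labor force).
Civilian working-age population = 123.93 + 56.78 = 180.71 million.
Unemployment rate = 11.26 / 123.93 = 9.09%.
Labor force participation rate = 123.93 / 180.71 = 68.58%.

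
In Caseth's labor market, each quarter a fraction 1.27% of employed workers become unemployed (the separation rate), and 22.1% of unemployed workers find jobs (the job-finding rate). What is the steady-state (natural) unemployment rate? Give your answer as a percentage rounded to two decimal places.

Steady-state unemployment rate ≈ 5.43%.

At steady state the flows balance: s·E = f·U, so U/(E+U) = s/(s+f).
u* = 1.27 / (1.27 + 22.1) = 1.27 / 23.37 = 5.43%.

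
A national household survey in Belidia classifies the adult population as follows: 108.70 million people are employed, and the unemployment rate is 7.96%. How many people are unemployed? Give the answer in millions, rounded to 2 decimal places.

About 9.40 million are unemployed.

Let U be the number unemployed. The labor force is E + U, and U/(E+U) = 0.0796.
So U = 0.0796 × 108.70 / (1 − 0.0796) = 8.6525 / 0.9204 ≈ 9.40 million.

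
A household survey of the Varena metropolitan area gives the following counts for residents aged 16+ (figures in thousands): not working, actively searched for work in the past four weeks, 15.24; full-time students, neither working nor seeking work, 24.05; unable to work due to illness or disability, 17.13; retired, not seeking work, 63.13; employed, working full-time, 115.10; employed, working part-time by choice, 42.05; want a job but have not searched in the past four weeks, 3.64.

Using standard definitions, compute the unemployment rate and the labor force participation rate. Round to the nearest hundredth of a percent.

Employed = 115.10 + 42.05 = 157.15 thousand.
Unemployed = 15.24 thousand.
Labor force = 157.15 + 15.24 = 172.39 thousand.
Not in labor force = 24.05 + 17.13 + 63.13 + 3.64 = 107.95 thousand (those not working and not actively searching are outside the labor force — including those who want a job but have given up searching).
Civilian working-age population = 172.39 + 107.95 = 280.34 thousand.
Unemployment rate = 15.24 / 172.39 = 8.84%.
Labor force participation rate = 172.39 / 280.34 = 61.49%.

Unemployment rate ≈ 8.84%; labor force participation rate ≈ 61.49%.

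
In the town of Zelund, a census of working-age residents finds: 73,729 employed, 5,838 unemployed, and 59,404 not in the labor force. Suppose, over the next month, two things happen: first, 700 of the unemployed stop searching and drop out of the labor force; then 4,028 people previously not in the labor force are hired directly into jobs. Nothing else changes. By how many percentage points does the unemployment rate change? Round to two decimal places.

The unemployment rate changes by −1.14 percentage points.

Initially, labor force = 73,729 + 5,838 = 79,567, so u = 5,838/79,567 = 7.34%.
After the first change, unemployed and labor force both fall by 700 → E = 73,729, U = 5,138, labor force = 78,867.
After the second change, employed and labor force both rise by 4,028; unemployed unchanged → E = 77,757, U = 5,138, labor force = 82,895.
New unemployment rate = 5,138 / 82,895 = 6.20%.
Change = 6.20% − 7.34% = −1.14 percentage points.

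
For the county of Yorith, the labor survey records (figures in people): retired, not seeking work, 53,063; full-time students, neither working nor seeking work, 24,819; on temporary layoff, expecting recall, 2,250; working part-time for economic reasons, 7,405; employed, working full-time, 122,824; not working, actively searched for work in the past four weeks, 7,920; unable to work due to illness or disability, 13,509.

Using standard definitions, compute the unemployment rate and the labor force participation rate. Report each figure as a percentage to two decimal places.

Unemployment rate ≈ 7.24%; labor force participation rate ≈ 60.57%.

Employed = 7,405 + 122,824 = 130,229 (anyone who worked, including part-time for economic reasons, counts as employed).
Unemployed = 2,250 + 7,920 = 10,170 (jobless and actively searching, or on temporary layoff).
Labor force = 130,229 + 10,170 = 140,399.
Not in labor force = 53,063 + 24,819 + 13,509 = 91,391 (those not working and not actively searching are outside the labor force).
Civilian working-age population = 140,399 + 91,391 = 231,790.
Unemployment rate = 10,170 / 140,399 = 7.24%.
Labor force participation rate = 140,399 / 231,790 = 60.57%.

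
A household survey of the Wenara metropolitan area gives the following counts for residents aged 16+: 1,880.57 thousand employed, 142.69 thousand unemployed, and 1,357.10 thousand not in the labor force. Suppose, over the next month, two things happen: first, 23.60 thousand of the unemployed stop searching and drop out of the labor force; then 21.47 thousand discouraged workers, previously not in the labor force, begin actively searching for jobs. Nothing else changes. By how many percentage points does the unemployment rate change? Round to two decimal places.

Initially, labor force = 1,880.57 + 142.69 = 2,023.26 thousand, so u = 142.69/2,023.26 = 7.05%.
After the first change, unemployed and labor force both fall by 23.60 → E = 1,880.57, U = 119.09, labor force = 1,999.66 thousand.
After the second change, unemployed and labor force both rise by 21.47 → E = 1,880.57, U = 140.56, labor force = 2,021.13 thousand.
New unemployment rate = 140.56 / 2,021.13 = 6.95%.
Change = 6.95% − 7.05% = −0.10 percentage points.

The unemployment rate changes by −0.10 percentage points.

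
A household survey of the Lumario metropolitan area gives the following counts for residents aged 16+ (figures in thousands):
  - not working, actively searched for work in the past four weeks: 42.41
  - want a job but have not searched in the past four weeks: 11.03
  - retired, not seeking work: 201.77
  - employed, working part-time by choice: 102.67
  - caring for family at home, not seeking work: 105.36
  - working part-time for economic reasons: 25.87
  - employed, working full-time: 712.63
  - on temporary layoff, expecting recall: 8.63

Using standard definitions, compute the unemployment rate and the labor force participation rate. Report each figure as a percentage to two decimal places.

Employed = 102.67 + 25.87 + 712.63 = 841.17 thousand (anyone who worked, including part-time for economic reasons, counts as employed).
Unemployed = 42.41 + 8.63 = 51.04 thousand (jobless and actively searching, or on temporary layoff).
Labor force = 841.17 + 51.04 = 892.21 thousand.
Not in labor force = 11.03 + 201.77 + 105.36 = 318.16 thousand (those not working and not actively searching are outside the labor force — including those who want a job but have given up searching).
Civilian working-age population = 892.21 + 318.16 = 1,210.37 thousand.
Unemployment rate = 51.04 / 892.21 = 5.72%.
Labor force participation rate = 892.21 / 1,210.37 = 73.71%.

Unemployment rate ≈ 5.72%; labor force participation rate ≈ 73.71%.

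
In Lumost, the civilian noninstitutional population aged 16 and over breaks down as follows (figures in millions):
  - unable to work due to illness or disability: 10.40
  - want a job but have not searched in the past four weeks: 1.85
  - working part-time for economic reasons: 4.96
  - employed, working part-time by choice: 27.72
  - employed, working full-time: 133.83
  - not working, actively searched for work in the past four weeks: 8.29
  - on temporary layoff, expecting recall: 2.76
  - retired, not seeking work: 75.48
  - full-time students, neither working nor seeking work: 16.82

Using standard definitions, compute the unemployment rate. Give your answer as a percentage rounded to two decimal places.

Unemployment rate ≈ 6.22%.

Employed = 4.96 + 27.72 + 133.83 = 166.51 million (anyone who worked, including part-time for economic reasons, counts as employed).
Unemployed = 8.29 + 2.76 = 11.05 million (jobless and actively searching, or on temporary layoff).
Labor force = 166.51 + 11.05 = 177.56 million.
Unemployment rate = 11.05 / 177.56 = 6.22%.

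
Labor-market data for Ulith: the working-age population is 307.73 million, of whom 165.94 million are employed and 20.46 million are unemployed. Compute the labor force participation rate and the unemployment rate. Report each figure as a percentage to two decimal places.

Labor force participation rate ≈ 60.57%; unemployment rate ≈ 10.98%.

Labor force = employed + unemployed = 165.94 + 20.46 = 186.40 million.
Unemployment rate = 20.46 / 186.40 = 10.98%.
Labor force participation rate = 186.40 / 307.73 = 60.57%.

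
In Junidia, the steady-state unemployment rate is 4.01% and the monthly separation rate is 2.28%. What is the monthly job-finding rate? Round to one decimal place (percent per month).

Job-finding rate ≈ 54.6% per month.

From u* = s/(s+f): f = s·(1−u)/u.
f = 2.28 × (1 − 0.0401) / 0.0401 = 2.1886 / 0.0401 ≈ 54.6% per month.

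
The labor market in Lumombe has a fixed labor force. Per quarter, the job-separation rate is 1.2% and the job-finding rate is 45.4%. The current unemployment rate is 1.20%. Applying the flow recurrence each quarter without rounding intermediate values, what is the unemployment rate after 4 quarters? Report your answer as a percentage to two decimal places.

With a fixed labor force, u_{t+1} = u_t + s·(1−u_t) − f·u_t = u_t·(1−s−f) + s.
Here 1−s−f = 0.534 and s = 0.012.
u_1 = 0.012000 × 0.534 + 0.012 = 0.018408.
u_2 = 0.018408 × 0.534 + 0.012 = 0.021830.
u_3 = 0.021830 × 0.534 + 0.012 = 0.023657.
u_4 = 0.023657 × 0.534 + 0.012 = 0.024633.

Unemployment rate after four quarters ≈ 2.46%.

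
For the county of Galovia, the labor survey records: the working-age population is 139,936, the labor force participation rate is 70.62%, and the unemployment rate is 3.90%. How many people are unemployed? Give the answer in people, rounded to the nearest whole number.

About 3,854 are unemployed.

Labor force = 0.7062 × 139,936 = 98,823.
Unemployed = 0.0390 × 98,823 ≈ 3,854.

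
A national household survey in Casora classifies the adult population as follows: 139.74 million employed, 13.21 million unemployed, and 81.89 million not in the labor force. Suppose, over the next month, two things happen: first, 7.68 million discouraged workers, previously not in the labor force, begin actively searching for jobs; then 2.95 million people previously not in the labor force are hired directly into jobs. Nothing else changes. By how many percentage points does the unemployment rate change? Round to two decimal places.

The unemployment rate changes by +4.13 percentage points.

Initially, labor force = 139.74 + 13.21 = 152.95 million, so u = 13.21/152.95 = 8.64%.
After the first change, unemployed and labor force both rise by 7.68 → E = 139.74, U = 20.89, labor force = 160.63 million.
After the second change, employed and labor force both rise by 2.95; unemployed unchanged → E = 142.69, U = 20.89, labor force = 163.58 million.
New unemployment rate = 20.89 / 163.58 = 12.77%.
Change = 12.77% − 8.64% = +4.13 percentage points.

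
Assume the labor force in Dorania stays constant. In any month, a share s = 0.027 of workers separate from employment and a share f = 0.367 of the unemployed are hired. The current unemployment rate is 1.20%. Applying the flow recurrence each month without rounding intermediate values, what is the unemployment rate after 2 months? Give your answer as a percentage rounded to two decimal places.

With a fixed labor force, u_{t+1} = u_t + s·(1−u_t) − f·u_t = u_t·(1−s−f) + s.
Here 1−s−f = 0.606 and s = 0.027.
u_1 = 0.012000 × 0.606 + 0.027 = 0.034272.
u_2 = 0.034272 × 0.606 + 0.027 = 0.047769.

Unemployment rate after two months ≈ 4.78%.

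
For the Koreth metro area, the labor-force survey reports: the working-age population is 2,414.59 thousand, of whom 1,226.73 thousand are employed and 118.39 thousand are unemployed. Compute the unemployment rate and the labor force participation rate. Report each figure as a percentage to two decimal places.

Labor force = employed + unemployed = 1,226.73 + 118.39 = 1,345.12 thousand.
Unemployment rate = 118.39 / 1,345.12 = 8.80%.
Labor force participation rate = 1,345.12 / 2,414.59 = 55.71%.

Unemployment rate ≈ 8.80%; labor force participation rate ≈ 55.71%.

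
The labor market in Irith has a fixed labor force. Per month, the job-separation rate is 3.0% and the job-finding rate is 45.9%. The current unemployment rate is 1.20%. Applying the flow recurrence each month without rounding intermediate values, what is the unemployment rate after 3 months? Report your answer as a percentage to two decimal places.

With a fixed labor force, u_{t+1} = u_t + s·(1−u_t) − f·u_t = u_t·(1−s−f) + s.
Here 1−s−f = 0.511 and s = 0.030.
u_1 = 0.012000 × 0.511 + 0.030 = 0.036132.
u_2 = 0.036132 × 0.511 + 0.030 = 0.048463.
u_3 = 0.048463 × 0.511 + 0.030 = 0.054765.

Unemployment rate after three months ≈ 5.48%.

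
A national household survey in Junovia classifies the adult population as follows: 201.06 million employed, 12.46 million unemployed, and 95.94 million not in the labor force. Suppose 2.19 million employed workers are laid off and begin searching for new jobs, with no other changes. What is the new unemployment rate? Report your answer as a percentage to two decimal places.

Initially, labor force = 201.06 + 12.46 = 213.52 million, so u = 12.46/213.52 = 5.84%.
After the change, employed falls and unemployed rises by 2.19; labor force unchanged → E = 198.87, U = 14.65, labor force = 213.52 million.
New unemployment rate = 14.65 / 213.52 = 6.86%.

New unemployment rate ≈ 6.86%.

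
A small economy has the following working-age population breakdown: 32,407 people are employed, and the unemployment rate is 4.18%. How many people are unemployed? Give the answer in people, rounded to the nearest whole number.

Let U be the number unemployed. The labor force is E + U, and U/(E+U) = 0.0418.
So U = 0.0418 × 32,407 / (1 − 0.0418) = 1354.61 / 0.9582 ≈ 1,414.

About 1,414 are unemployed.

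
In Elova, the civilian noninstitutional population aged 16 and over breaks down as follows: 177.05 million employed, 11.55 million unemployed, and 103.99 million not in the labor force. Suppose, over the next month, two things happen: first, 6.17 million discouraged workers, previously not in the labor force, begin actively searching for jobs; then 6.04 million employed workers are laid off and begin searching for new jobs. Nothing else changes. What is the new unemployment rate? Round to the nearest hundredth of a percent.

Initially, labor force = 177.05 + 11.55 = 188.60 million, so u = 11.55/188.60 = 6.12%.
After the first change, unemployed and labor force both rise by 6.17 → E = 177.05, U = 17.72, labor force = 194.77 million.
After the second change, employed falls and unemployed rises by 6.04; labor force unchanged → E = 171.01, U = 23.76, labor force = 194.77 million.
New unemployment rate = 23.76 / 194.77 = 12.20%.

New unemployment rate ≈ 12.20%.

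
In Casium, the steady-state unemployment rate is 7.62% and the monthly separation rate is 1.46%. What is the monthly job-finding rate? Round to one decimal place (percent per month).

From u* = s/(s+f): f = s·(1−u)/u.
f = 1.46 × (1 − 0.0762) / 0.0762 = 1.3487 / 0.0762 ≈ 17.7% per month.

Job-finding rate ≈ 17.7% per month.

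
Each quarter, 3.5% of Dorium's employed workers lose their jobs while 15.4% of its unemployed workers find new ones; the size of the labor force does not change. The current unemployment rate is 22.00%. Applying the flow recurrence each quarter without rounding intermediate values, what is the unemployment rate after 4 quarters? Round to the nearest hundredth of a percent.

Unemployment rate after four quarters ≈ 20.02%.

With a fixed labor force, u_{t+1} = u_t + s·(1−u_t) − f·u_t = u_t·(1−s−f) + s.
Here 1−s−f = 0.811 and s = 0.035.
u_1 = 0.220000 × 0.811 + 0.035 = 0.213420.
u_2 = 0.213420 × 0.811 + 0.035 = 0.208084.
u_3 = 0.208084 × 0.811 + 0.035 = 0.203756.
u_4 = 0.203756 × 0.811 + 0.035 = 0.200246.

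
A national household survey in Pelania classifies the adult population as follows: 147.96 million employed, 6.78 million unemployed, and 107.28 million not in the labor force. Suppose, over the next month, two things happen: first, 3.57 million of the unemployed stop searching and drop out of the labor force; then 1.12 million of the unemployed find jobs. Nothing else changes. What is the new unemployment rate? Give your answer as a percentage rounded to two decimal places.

Initially, labor force = 147.96 + 6.78 = 154.74 million, so u = 6.78/154.74 = 4.38%.
After the first change, unemployed and labor force both fall by 3.57 → E = 147.96, U = 3.21, labor force = 151.17 million.
After the second change, unemployed falls and employed rises by 1.12; labor force unchanged → E = 149.08, U = 2.09, labor force = 151.17 million.
New unemployment rate = 2.09 / 151.17 = 1.38%.

New unemployment rate ≈ 1.38%.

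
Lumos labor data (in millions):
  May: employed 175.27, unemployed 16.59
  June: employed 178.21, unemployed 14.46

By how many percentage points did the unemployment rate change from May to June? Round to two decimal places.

May: labor force = 175.27 + 16.59 = 191.86; u = 16.59/191.86 = 8.65%.
June: labor force = 178.21 + 14.46 = 192.67; u = 14.46/192.67 = 7.51%.
Change = 7.51% − 8.65% = −1.14 pp.

The unemployment rate changed by −1.14 percentage points.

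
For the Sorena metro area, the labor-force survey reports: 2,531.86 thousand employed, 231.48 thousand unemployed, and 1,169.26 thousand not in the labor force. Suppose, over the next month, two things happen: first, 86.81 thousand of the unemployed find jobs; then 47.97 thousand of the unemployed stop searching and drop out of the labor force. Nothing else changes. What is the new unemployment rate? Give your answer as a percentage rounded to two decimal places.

New unemployment rate ≈ 3.56%.

Initially, labor force = 2,531.86 + 231.48 = 2,763.34 thousand, so u = 231.48/2,763.34 = 8.38%.
After the first change, unemployed falls and employed rises by 86.81; labor force unchanged → E = 2,618.67, U = 144.67, labor force = 2,763.34 thousand.
After the second change, unemployed and labor force both fall by 47.97 → E = 2,618.67, U = 96.70, labor force = 2,715.37 thousand.
New unemployment rate = 96.70 / 2,715.37 = 3.56%.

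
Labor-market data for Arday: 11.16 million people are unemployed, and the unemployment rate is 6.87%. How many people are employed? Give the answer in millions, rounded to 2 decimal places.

Labor force = U / u = 11.16 / 0.0687 ≈ 162.45 million.
Employed = labor force − unemployed = 162.45 − 11.16 = 151.29 million.

About 151.29 million are employed.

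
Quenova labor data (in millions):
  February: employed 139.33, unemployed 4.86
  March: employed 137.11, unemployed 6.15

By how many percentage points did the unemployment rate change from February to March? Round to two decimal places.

February: labor force = 139.33 + 4.86 = 144.19; u = 4.86/144.19 = 3.37%.
March: labor force = 137.11 + 6.15 = 143.26; u = 6.15/143.26 = 4.29%.
Change = 4.29% − 3.37% = +0.92 pp.

The unemployment rate changed by +0.92 percentage points.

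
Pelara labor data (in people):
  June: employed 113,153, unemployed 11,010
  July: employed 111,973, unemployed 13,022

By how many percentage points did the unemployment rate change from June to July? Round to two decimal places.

The unemployment rate changed by +1.55 percentage points.

June: labor force = 113,153 + 11,010 = 124,163; u = 11,010/124,163 = 8.87%.
July: labor force = 111,973 + 13,022 = 124,995; u = 13,022/124,995 = 10.42%.
Change = 10.42% − 8.87% = +1.55 pp.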